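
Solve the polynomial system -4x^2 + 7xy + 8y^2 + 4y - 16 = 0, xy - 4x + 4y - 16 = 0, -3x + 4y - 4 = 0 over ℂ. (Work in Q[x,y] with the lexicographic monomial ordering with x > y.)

Compute a lex Gröbner basis by Buchberger's algorithm.
f_1 = -4x^2 + 7xy + 8y^2 + 4y - 16, LT = x^2.
f_2 = xy - 4x + 4y - 16, LT = xy.
f_3 = -3x + 4y - 4, LT = x.

S(f_1,f_2): lcm = x^2y. S = 4x^2 - 7/4xy^2 - 4xy + 16x - 2y^3 - y^2 + 4y.
  leading term x^2: subtract (-1)·f_1 from 4x^2 - 7/4xy^2 - 4xy + 16x - 2y^3 - y^2 + 4y → -7/4xy^2 + 3xy + 16x - 2y^3 + 7y^2 + 8y - 16
  leading term xy^2: subtract (-7/4y)·f_2 from -7/4xy^2 + 3xy + 16x - 2y^3 + 7y^2 + 8y - 16 → -4xy + 16x - 2y^3 + 14y^2 - 20y - 16
  leading term xy: subtract (-4)·f_2 from -4xy + 16x - 2y^3 + 14y^2 - 20y - 16 → -2y^3 + 14y^2 - 4y - 80
  leading term y^3: no divisor's leading term divides it; move -2y^3 to the remainder.
  leading term y^2: no divisor's leading term divides it; move 14y^2 to the remainder.
  leading term y: no divisor's leading term divides it; move -4y to the remainder.
  leading term 1: no divisor's leading term divides it; move -80 to the remainder.
  remainder -2y^3 + 14y^2 - 4y - 80 ≠ 0; add h_4 = -2y^3 + 14y^2 - 4y - 80 to the basis.

S(f_1,f_3): lcm = x^2. S = -5/12xy - 4/3x - 2y^2 - y + 4.
  leading term xy: subtract (-5/12)·f_2 from -5/12xy - 4/3x - 2y^2 - y + 4 → -3x - 2y^2 + 2/3y - 8/3
  leading term x: subtract (1)·f_3 from -3x - 2y^2 + 2/3y - 8/3 → -2y^2 - 10/3y + 4/3
  leading term y^2: no divisor's leading term divides it; move -2y^2 to the remainder.
  leading term y: no divisor's leading term divides it; move -10/3y to the remainder.
  leading term 1: no divisor's leading term divides it; move 4/3 to the remainder.
  remainder -2y^2 - 10/3y + 4/3 ≠ 0; add h_5 = -2y^2 - 10/3y + 4/3 to the basis.

S(f_2,f_3): lcm = xy. S = -4x + 4/3y^2 + 8/3y - 16.
  leading term x: subtract (4/3)·f_3 from -4x + 4/3y^2 + 8/3y - 16 → 4/3y^2 - 8/3y - 32/3
  leading term y^2: subtract (-2/3)·h_5 from 4/3y^2 - 8/3y - 32/3 → -44/9y - 88/9
  leading term y: no divisor's leading term divides it; move -44/9y to the remainder.
  leading term 1: no divisor's leading term divides it; move -88/9 to the remainder.
  remainder -44/9y - 88/9 ≠ 0; add h_6 = -44/9y - 88/9 to the basis.

S(f_1,h_4): leading monomials are coprime, so the S-polynomial reduces to 0 (Buchberger's first criterion).
S(f_2,h_4): lcm = xy^3. S = 3xy^2 - 2xy - 40x + 4y^3 - 16y^2.
  leading term xy^2: subtract (3y)·f_2 from 3xy^2 - 2xy - 40x + 4y^3 - 16y^2 → 10xy - 40x + 4y^3 - 28y^2 + 48y
  leading term xy: subtract (10)·f_2 from 10xy - 40x + 4y^3 - 28y^2 + 48y → 4y^3 - 28y^2 + 8y + 160
  leading term y^3: subtract (-2)·h_4 from 4y^3 - 28y^2 + 8y + 160 → 0
  remainder 0.

S(f_3,h_4): leading monomials are coprime, so the S-polynomial reduces to 0 (Buchberger's first criterion).
S(f_1,h_5): leading monomials are coprime, so the S-polynomial reduces to 0 (Buchberger's first criterion).
S(f_2,h_5): lcm = xy^2. S = -17/3xy + 2/3x + 4y^2 - 16y.
  leading term xy: subtract (-17/3)·f_2 from -17/3xy + 2/3x + 4y^2 - 16y → -22x + 4y^2 + 20/3y - 272/3
  leading term x: subtract (22/3)·f_3 from -22x + 4y^2 + 20/3y - 272/3 → 4y^2 - 68/3y - 184/3
  leading term y^2: subtract (-2)·h_5 from 4y^2 - 68/3y - 184/3 → -88/3y - 176/3
  leading term y: subtract (6)·h_6 from -88/3y - 176/3 → 0
  remainder 0.

S(f_3,h_5): leading monomials are coprime, so the S-polynomial reduces to 0 (Buchberger's first criterion).
S(h_4,h_5): lcm = y^3. S = -26/3y^2 + 8/3y + 40.
  leading term y^2: subtract (13/3)·h_5 from -26/3y^2 + 8/3y + 40 → 154/9y + 308/9
  leading term y: subtract (-7/2)·h_6 from 154/9y + 308/9 → 0
  remainder 0.

S(f_1,h_6): leading monomials are coprime, so the S-polynomial reduces to 0 (Buchberger's first criterion).
S(f_2,h_6): lcm = xy. S = -6x + 4y - 16.
  leading term x: subtract (2)·f_3 from -6x + 4y - 16 → -4y - 8
  leading term y: subtract (9/11)·h_6 from -4y - 8 → 0
  remainder 0.

S(f_3,h_6): leading monomials are coprime, so the S-polynomial reduces to 0 (Buchberger's first criterion).
S(h_4,h_6): lcm = y^3. S = -9y^2 + 2y + 40.
  leading term y^2: subtract (9/2)·h_5 from -9y^2 + 2y + 40 → 17y + 34
  leading term y: subtract (-153/44)·h_6 from 17y + 34 → 0
  remainder 0.

S(h_5,h_6): lcm = y^2. S = -1/3y - 2/3.
  leading term y: subtract (3/44)·h_6 from -1/3y - 2/3 → 0
  remainder 0.

Every S-polynomial of the final basis reduces to 0, so we have a Gröbner basis.
Inter-reduce: drop elements whose leading term is divisible by another's, tail-reduce, and make monic.
Reduced Gröbner basis: {x + 4, y + 2}.

Since the basis is lex-ordered, y + 2 is univariate in y. Its roots are {-2}. Back-substituting each root into the other basis elements fixes the other coordinates.
  y = -2: the earlier basis element becomes x + 4 = 0, giving x = -4 — point (-4, -2).
Check: every point annihilates each of the original generators.

{(-4, -2)}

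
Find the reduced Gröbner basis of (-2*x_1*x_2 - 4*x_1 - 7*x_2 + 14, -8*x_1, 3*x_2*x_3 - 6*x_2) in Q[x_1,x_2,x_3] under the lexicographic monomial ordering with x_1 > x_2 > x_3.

f_1 = -2*x_1*x_2 - 4*x_1 - 7*x_2 + 14, LT = x_1*x_2.
f_2 = -8*x_1, LT = x_1.
f_3 = 3*x_2*x_3 - 6*x_2, LT = x_2*x_3.

S(f_1,f_2): lcm = x_1*x_2. S = 2*x_1 + 7/2*x_2 - 7.
  leading term x_1: subtract (-1/4)·f_2 from 2*x_1 + 7/2*x_2 - 7 → 7/2*x_2 - 7
  leading term x_2: no divisor's leading term divides it; move 7/2*x_2 to the remainder.
  leading term 1: no divisor's leading term divides it; move -7 to the remainder.
  remainder 7/2*x_2 - 7 ≠ 0; add g_4 = 7/2*x_2 - 7 to the basis.

S(f_1,f_3): lcm = x_1*x_2*x_3. S = 2*x_1*x_2 + 2*x_1*x_3 + 7/2*x_2*x_3 - 7*x_3.
  leading term x_1*x_2: subtract (-1)·f_1 from 2*x_1*x_2 + 2*x_1*x_3 + 7/2*x_2*x_3 - 7*x_3 → 2*x_1*x_3 - 4*x_1 + 7/2*x_2*x_3 - 7*x_2 - 7*x_3 + 14
  leading term x_1*x_3: subtract (-1/4*x_3)·f_2 from 2*x_1*x_3 - 4*x_1 + 7/2*x_2*x_3 - 7*x_2 - 7*x_3 + 14 → -4*x_1 + 7/2*x_2*x_3 - 7*x_2 - 7*x_3 + 14
  leading term x_1: subtract (1/2)·f_2 from -4*x_1 + 7/2*x_2*x_3 - 7*x_2 - 7*x_3 + 14 → 7/2*x_2*x_3 - 7*x_2 - 7*x_3 + 14
  leading term x_2*x_3: subtract (7/6)·f_3 from 7/2*x_2*x_3 - 7*x_2 - 7*x_3 + 14 → -7*x_3 + 14
  leading term x_3: no divisor's leading term divides it; move -7*x_3 to the remainder.
  leading term 1: no divisor's leading term divides it; move 14 to the remainder.
  remainder -7*x_3 + 14 ≠ 0; add g_5 = -7*x_3 + 14 to the basis.

The other S-polynomials (S(f_2,f_3), S(f_1,g_4), S(f_2,g_4), S(f_3,g_4), S(f_1,g_5), S(f_2,g_5), S(f_3,g_5), S(g_4,g_5)) all reduce to 0 modulo the current basis, so we have a Gröbner basis.
Inter-reduce: drop elements whose leading term is divisible by another's, tail-reduce, and make monic.

G = {x_1, x_2 - 2, x_3 - 2}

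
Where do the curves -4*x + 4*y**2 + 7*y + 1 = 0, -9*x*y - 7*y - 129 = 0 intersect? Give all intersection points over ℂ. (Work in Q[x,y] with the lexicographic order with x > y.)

Compute a lex Gröbner basis by Buchberger's algorithm.
f_1 = -4*x + 4*y**2 + 7*y + 1, LT = x.
f_2 = -9*x*y - 7*y - 129, LT = x*y.

S(f_1,f_2): lcm = x*y. S = -y**3 - 7/4*y**2 - 37/36*y - 43/3.
  leading term y**3: no divisor's leading term divides it; move -y**3 to the remainder.
  leading term y**2: no divisor's leading term divides it; move -7/4*y**2 to the remainder.
  leading term y: no divisor's leading term divides it; move -37/36*y to the remainder.
  leading term 1: no divisor's leading term divides it; move -43/3 to the remainder.
  remainder -y**3 - 7/4*y**2 - 37/36*y - 43/3 ≠ 0; add h_3 = -y**3 - 7/4*y**2 - 37/36*y - 43/3 to the basis.

S(f_1,h_3): leading monomials are coprime, so the S-polynomial reduces to 0 (Buchberger's first criterion).
S(f_2,h_3): lcm = x*y**3. S = -7/4*x*y**2 - 37/36*x*y - 43/3*x + 7/9*y**3 + 43/3*y**2.
  leading term x*y**2: subtract (7/16*y**2)·f_1 from -7/4*x*y**2 - 37/36*x*y - 43/3*x + 7/9*y**3 + 43/3*y**2 → -37/36*x*y - 43/3*x - 7/4*y**4 - 329/144*y**3 + 667/48*y**2
  leading term x*y: subtract (37/144*y)·f_1 from -37/36*x*y - 43/3*x - 7/4*y**4 - 329/144*y**3 + 667/48*y**2 → -43/3*x - 7/4*y**4 - 53/16*y**3 + 871/72*y**2 - 37/144*y
  leading term x: subtract (43/12)·f_1 from -43/3*x - 7/4*y**4 - 53/16*y**3 + 871/72*y**2 - 37/144*y → -7/4*y**4 - 53/16*y**3 - 161/72*y**2 - 3649/144*y - 43/12
  leading term y**4: subtract (7/4*y)·h_3 from -7/4*y**4 - 53/16*y**3 - 161/72*y**2 - 3649/144*y - 43/12 → -1/4*y**3 - 7/16*y**2 - 37/144*y - 43/12
  leading term y**3: subtract (1/4)·h_3 from -1/4*y**3 - 7/16*y**2 - 37/144*y - 43/12 → 0
  remainder 0.

Every S-polynomial of the final basis reduces to 0, so we have a Gröbner basis.
Inter-reduce: drop elements whose leading term is divisible by another's, tail-reduce, and make monic.
Reduced Gröbner basis: {x - y**2 - 7/4*y - 1/4, y**3 + 7/4*y**2 + 37/36*y + 43/3}.

The lex basis is triangular: the last element involves only y. Solving y**3 + 7/4*y**2 + 37/36*y + 43/3 = 0 gives y ∈ {-3, 5/8 - 19*sqrt(7)*I/24, 5/8 + 19*sqrt(7)*I/24}; substituting each value into the earlier elements determines the remaining variables.
  y = -3: the earlier basis element becomes x - 4 = 0, giving x = 4 — point (4, -3).
  y = 5/8 - 19*sqrt(7)*I/24: the earlier basis element becomes x + 191/72 + 19*sqrt(7)*I/8 = 0, giving x = -191/72 - 19*sqrt(7)*I/8 — point (-191/72 - 19*sqrt(7)*I/8, 5/8 - 19*sqrt(7)*I/24).
  y = 5/8 + 19*sqrt(7)*I/24: the earlier basis element becomes x + 191/72 - 19*sqrt(7)*I/8 = 0, giving x = -191/72 + 19*sqrt(7)*I/8 — point (-191/72 + 19*sqrt(7)*I/8, 5/8 + 19*sqrt(7)*I/24).
Substituting each solution back into the original system confirms all equations vanish.

{(4, -3), (-191/72 - 19*sqrt(7)*I/8, 5/8 - 19*sqrt(7)*I/24), (-191/72 + 19*sqrt(7)*I/8, 5/8 + 19*sqrt(7)*I/24)}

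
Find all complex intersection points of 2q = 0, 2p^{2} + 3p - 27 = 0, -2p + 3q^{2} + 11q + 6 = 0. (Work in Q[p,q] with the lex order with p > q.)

{(3, 0)}

Compute a lex Gröbner basis by Buchberger's algorithm.
f_1 = 2q, LT = q.
f_2 = 2p^{2} + 3p - 27, LT = p^{2}.
f_3 = -2p + 3q^{2} + 11q + 6, LT = p.

The S-polynomials (S(f_1,f_2), S(f_1,f_3), S(f_2,f_3)) all reduce to 0 modulo the current basis, so we have a Gröbner basis.
Inter-reduce: drop elements whose leading term is divisible by another's, tail-reduce, and make monic.
Reduced Gröbner basis: {p - 3, q}.

A lex Gröbner basis eliminates variables successively. Here q depends only on q, with roots {0}; lifting each root through the earlier basis elements recovers the full solutions.
  q = 0: the earlier basis element becomes p - 3 = 0, giving p = 3 — point (3, 0).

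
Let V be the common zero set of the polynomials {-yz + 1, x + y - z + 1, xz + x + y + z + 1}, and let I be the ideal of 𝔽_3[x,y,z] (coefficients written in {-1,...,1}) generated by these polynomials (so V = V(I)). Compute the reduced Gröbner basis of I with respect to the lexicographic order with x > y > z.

G = {x - 1, y - z - 1, z² + z - 1}

f_1 = -yz + 1, LT = yz.
f_2 = x + y - z + 1, LT = x.
f_3 = xz + x + y + z + 1, LT = xz.

S(f_1,f_3): lcm = xyz. S = -xy - x - y² - yz - y.
  leading term xy: subtract (-y)·f_2 from -xy - x - y² - yz - y → -x + yz
  leading term x: subtract (-1)·f_2 from -x + yz → yz + y - z + 1
  leading term yz: subtract (-1)·f_1 from yz + y - z + 1 → y - z - 1
  leading term y: no divisor's leading term divides it; move y to the remainder.
  leading term z: no divisor's leading term divides it; move -z to the remainder.
  leading term 1: no divisor's leading term divides it; move -1 to the remainder.
  remainder y - z - 1 ≠ 0; add g_4 = y - z - 1 to the basis.

S(f_2,f_3): lcm = xz. S = -x + yz - y - z² - 1.
  leading term x: subtract (-1)·f_2 from -x + yz - y - z² - 1 → yz - z² - z
  leading term yz: subtract (-1)·f_1 from yz - z² - z → -z² - z + 1
  leading term z²: no divisor's leading term divides it; move -z² to the remainder.
  leading term z: no divisor's leading term divides it; move -z to the remainder.
  leading term 1: no divisor's leading term divides it; move 1 to the remainder.
  remainder -z² - z + 1 ≠ 0; add g_5 = -z² - z + 1 to the basis.

The other S-polynomials (S(f_1,f_2), S(f_1,g_4), S(f_2,g_4), S(f_3,g_4), S(f_1,g_5), S(f_2,g_5), S(f_3,g_5), S(g_4,g_5)) all reduce to 0 modulo the current basis, so we have a Gröbner basis.
Inter-reduce: drop elements whose leading term is divisible by another's, tail-reduce, and make monic.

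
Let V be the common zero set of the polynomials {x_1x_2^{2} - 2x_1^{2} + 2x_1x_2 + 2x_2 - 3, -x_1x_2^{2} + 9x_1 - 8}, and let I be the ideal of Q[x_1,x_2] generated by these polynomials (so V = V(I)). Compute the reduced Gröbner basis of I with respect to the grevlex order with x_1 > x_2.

f_1 = x_1x_2^{2} - 2x_1^{2} + 2x_1x_2 + 2x_2 - 3, LT = x_1x_2^{2}.
f_2 = -x_1x_2^{2} + 9x_1 - 8, LT = x_1x_2^{2}.

S(f_1,f_2): lcm = x_1x_2^{2}. S = -2x_1^{2} + 2x_1x_2 + 9x_1 + 2x_2 - 11.
  reduce S modulo (f_1, f_2):
  remainder -2x_1^{2} + 2x_1x_2 + 9x_1 + 2x_2 - 11 ≠ 0; add g_3 = -2x_1^{2} + 2x_1x_2 + 9x_1 + 2x_2 - 11 to the basis.

S(f_1,g_3): lcm = x_1^{2}x_2^{2}. S = x_1x_2^{3} - 2x_1^{3} + 2x_1^{2}x_2 + \tfrac{9}{2}x_1x_2^{2} + x_2^{3} + 2x_1x_2 - \tfrac{11}{2}x_2^{2} - 3x_1.
  reduce S modulo (f_1, f_2, g_3):
  remainder x_2^{3} - \tfrac{11}{2}x_2^{2} + 8x_1 - 17x_2 + \tfrac{27}{2} ≠ 0; add g_4 = x_2^{3} - \tfrac{11}{2}x_2^{2} + 8x_1 - 17x_2 + \tfrac{27}{2} to the basis.

The other S-polynomials (S(f_2,g_3), S(f_1,g_4), S(f_2,g_4), S(g_3,g_4)) all reduce to 0 modulo the current basis, so we have a Gröbner basis.
Inter-reduce: drop elements whose leading term is divisible by another's, tail-reduce, and make monic.

G = {x_1x_2^{2} - 9x_1 + 8, x_2^{3} - \tfrac{11}{2}x_2^{2} + 8x_1 - 17x_2 + \tfrac{27}{2}, x_1^{2} - x_1x_2 - \tfrac{9}{2}x_1 - x_2 + \tfrac{11}{2}}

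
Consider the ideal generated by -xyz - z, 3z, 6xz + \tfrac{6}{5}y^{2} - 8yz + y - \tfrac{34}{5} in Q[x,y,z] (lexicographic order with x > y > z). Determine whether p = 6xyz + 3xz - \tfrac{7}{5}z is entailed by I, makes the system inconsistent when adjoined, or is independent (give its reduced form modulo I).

First compute the reduced Gröbner basis of I by Buchberger's algorithm.
f_1 = -xyz - z, LT = xyz.
f_2 = 3z, LT = z.
f_3 = 6xz + \tfrac{6}{5}y^{2} - 8yz + y - \tfrac{34}{5}, LT = xz.

S(f_1,f_3): lcm = xyz. S = -\tfrac{1}{5}y^{3} + \tfrac{4}{3}y^{2}z - \tfrac{1}{6}y^{2} + \tfrac{17}{15}y + z.
  reduce S modulo (f_1, f_2, f_3):
  remainder -\tfrac{1}{5}y^{3} - \tfrac{1}{6}y^{2} + \tfrac{17}{15}y ≠ 0; add h_4 = -\tfrac{1}{5}y^{3} - \tfrac{1}{6}y^{2} + \tfrac{17}{15}y to the basis.

S(f_2,f_3): lcm = xz. S = -\tfrac{1}{5}y^{2} + \tfrac{4}{3}yz - \tfrac{1}{6}y + \tfrac{17}{15}.
  reduce S modulo (f_1, f_2, f_3, h_4):
  remainder -\tfrac{1}{5}y^{2} - \tfrac{1}{6}y + \tfrac{17}{15} ≠ 0; add h_5 = -\tfrac{1}{5}y^{2} - \tfrac{1}{6}y + \tfrac{17}{15} to the basis.

The other S-polynomials (S(f_1,f_2), S(f_1,h_4), S(f_2,h_4), S(f_3,h_4), S(f_1,h_5), S(f_2,h_5), S(f_3,h_5), S(h_4,h_5)) all reduce to 0 modulo the current basis, so we have a Gröbner basis.
Inter-reduce: drop elements whose leading term is divisible by another's, tail-reduce, and make monic.
Reduced Gröbner basis: {y^{2} + \tfrac{5}{6}y - \tfrac{17}{3}, z}.
Label its elements g_1 = y^{2} + \tfrac{5}{6}y - \tfrac{17}{3}, g_2 = z.

Reduce p = 6xyz + 3xz - \tfrac{7}{5}z modulo G:
  leading term xyz: subtract (6xy)·g_2 from 6xyz + 3xz - \tfrac{7}{5}z → 3xz - \tfrac{7}{5}z
  leading term xz: subtract (3x)·g_2 from 3xz - \tfrac{7}{5}z → -\tfrac{7}{5}z
  leading term z: subtract (-\tfrac{7}{5})·g_2 from -\tfrac{7}{5}z → 0
  normal form = 0.
Since the normal form is 0, p ∈ I.

6xyz + 3xz - \tfrac{7}{5}z lies in I (it reduces to 0).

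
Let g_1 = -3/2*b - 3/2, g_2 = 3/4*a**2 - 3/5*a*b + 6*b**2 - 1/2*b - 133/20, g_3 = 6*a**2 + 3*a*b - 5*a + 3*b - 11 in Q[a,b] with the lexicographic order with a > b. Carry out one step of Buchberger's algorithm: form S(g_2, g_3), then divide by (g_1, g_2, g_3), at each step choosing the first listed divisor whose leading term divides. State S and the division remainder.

lcm(LM(g_2), LM(g_3)) = a**2.
S = (lcm/LT(g_2))·g_2 − (lcm/LT(g_3))·g_3 = -13/10*a*b + 5/6*a + 8*b**2 - 7/6*b - 211/30.
Reduce S modulo (g_1, g_2, g_3) in that order:
  leading term a*b: subtract (13/15*a)·g_1 from -13/10*a*b + 5/6*a + 8*b**2 - 7/6*b - 211/30 → 32/15*a + 8*b**2 - 7/6*b - 211/30
  leading term a: no divisor's leading term divides it; move 32/15*a to the remainder.
  leading term b**2: subtract (-16/3*b)·g_1 from 8*b**2 - 7/6*b - 211/30 → -55/6*b - 211/30
  leading term b: subtract (55/9)·g_1 from -55/6*b - 211/30 → 32/15
  leading term 1: no divisor's leading term divides it; move 32/15 to the remainder.
The remainder 32/15*a + 32/15 is nonzero, so it would be added as the next basis element.
An S-polynomial is built so that the two leading terms cancel; whether anything survives reduction is exactly the Gröbner-basis criterion.

S(g_2, g_3) = -13/10*a*b + 5/6*a + 8*b**2 - 7/6*b - 211/30; remainder on division = 32/15*a + 32/15.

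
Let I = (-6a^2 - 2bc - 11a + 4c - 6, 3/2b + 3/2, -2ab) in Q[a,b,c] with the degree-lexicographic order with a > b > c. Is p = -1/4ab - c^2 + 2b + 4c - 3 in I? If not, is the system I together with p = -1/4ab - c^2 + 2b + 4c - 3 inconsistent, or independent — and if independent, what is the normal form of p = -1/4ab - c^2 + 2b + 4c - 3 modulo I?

First compute the reduced Gröbner basis of I by Buchberger's algorithm.
f_1 = -6a^2 - 2bc - 11a + 4c - 6, LT = a^2.
f_2 = 3/2b + 3/2, LT = b.
f_3 = -2ab, LT = ab.

S(f_1,f_3): lcm = a^2b. S = 1/3b^2c + 11/6ab - 2/3bc + b.
  reduce S modulo (f_1, f_2, f_3):
  remainder -11/6a + c - 1 ≠ 0; add h_4 = -11/6a + c - 1 to the basis.

S(f_2,f_3): lcm = ab. S = a.
  reduce S modulo (f_1, f_2, f_3, h_4):
  remainder 6/11c - 6/11 ≠ 0; add h_5 = 6/11c - 6/11 to the basis.

The other S-polynomials (S(f_1,f_2), S(f_1,h_4), S(f_2,h_4), S(f_3,h_4), S(f_1,h_5), S(f_2,h_5), S(f_3,h_5), S(h_4,h_5)) all reduce to 0 modulo the current basis, so we have a Gröbner basis.
Inter-reduce: drop elements whose leading term is divisible by another's, tail-reduce, and make monic.
Reduced Gröbner basis: {a, b + 1, c - 1}.
Label its elements g_1 = a, g_2 = b + 1, g_3 = c - 1.

Reduce p = -1/4ab - c^2 + 2b + 4c - 3 modulo G:
  leading term ab: subtract (-1/4b)·g_1 from -1/4ab - c^2 + 2b + 4c - 3 → -c^2 + 2b + 4c - 3
  leading term c^2: subtract (-c)·g_3 from -c^2 + 2b + 4c - 3 → 2b + 3c - 3
  leading term b: subtract (2)·g_2 from 2b + 3c - 3 → 3c - 5
  leading term c: subtract (3)·g_3 from 3c - 5 → -2
  leading term 1: no divisor's leading term divides it; move -2 to the remainder.
  normal form = -2.
The normal form is nonzero, so p ∉ I. Since p minus its normal form lies in I, I + (p) = I + (r) where r = -2; decide whether this ideal is the whole ring.
Here r = -2 is a nonzero constant, hence a unit: 1 ∈ I + (p), the Gröbner basis of I + (p) is {1}, and the enlarged system has no common solution — adjoining p is inconsistent.

Ideal membership is decidable via reduction modulo a Gröbner basis.

Adjoining -1/4ab - c^2 + 2b + 4c - 3 makes the ideal the whole ring: the system is inconsistent.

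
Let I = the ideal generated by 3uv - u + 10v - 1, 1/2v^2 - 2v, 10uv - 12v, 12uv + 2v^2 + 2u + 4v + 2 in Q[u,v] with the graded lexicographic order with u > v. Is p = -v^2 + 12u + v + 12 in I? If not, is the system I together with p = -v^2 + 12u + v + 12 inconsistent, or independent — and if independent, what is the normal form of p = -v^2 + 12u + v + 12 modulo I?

First compute the reduced Gröbner basis of I by Buchberger's algorithm.
f_1 = 3uv - u + 10v - 1, LT = uv.
f_2 = 1/2v^2 - 2v, LT = v^2.
f_3 = 10uv - 12v, LT = uv.
f_4 = 12uv + 2v^2 + 2u + 4v + 2, LT = uv.

S(f_1,f_2): lcm = uv^2. S = 11/3uv + 10/3v^2 - 1/3v.
  reduce S modulo (f_1, f_2, f_3, f_4):
  remainder 11/9u + 7/9v + 11/9 ≠ 0; add h_5 = 11/9u + 7/9v + 11/9 to the basis.

S(f_1,f_3): lcm = uv. S = -1/3u + 68/15v - 1/3.
  reduce S modulo (f_1, f_2, f_3, f_4, h_5):
  remainder 261/55v ≠ 0; add h_6 = 261/55v to the basis.

The other S-polynomials (S(f_1,f_4), S(f_2,f_3), S(f_2,f_4), S(f_3,f_4), S(f_1,h_5), S(f_2,h_5), S(f_3,h_5), S(f_4,h_5), S(f_1,h_6), S(f_2,h_6), S(f_3,h_6), S(f_4,h_6), S(h_5,h_6)) all reduce to 0 modulo the current basis, so we have a Gröbner basis.
Inter-reduce: drop elements whose leading term is divisible by another's, tail-reduce, and make monic.
Reduced Gröbner basis: {u + 1, v}.
Label its elements g_1 = u + 1, g_2 = v.

Reduce p = -v^2 + 12u + v + 12 modulo G:
  leading term v^2: subtract (-v)·g_2 from -v^2 + 12u + v + 12 → 12u + v + 12
  leading term u: subtract (12)·g_1 from 12u + v + 12 → v
  leading term v: subtract (1)·g_2 from v → 0
  normal form = 0.
Since the normal form is 0, p ∈ I.

-v^2 + 12u + v + 12 lies in I (it reduces to 0).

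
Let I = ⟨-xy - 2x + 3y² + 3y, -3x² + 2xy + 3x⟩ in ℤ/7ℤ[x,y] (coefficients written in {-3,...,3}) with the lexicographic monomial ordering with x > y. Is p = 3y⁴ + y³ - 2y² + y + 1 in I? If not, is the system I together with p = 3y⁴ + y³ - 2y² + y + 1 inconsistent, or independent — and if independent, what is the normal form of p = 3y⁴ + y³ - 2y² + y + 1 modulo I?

First compute the reduced Gröbner basis of I by Buchberger's algorithm.
f_1 = -xy - 2x + 3y² + 3y, LT = xy.
f_2 = -3x² + 2xy + 3x, LT = x².

S(f_1,f_2): lcm = x²y. S = 2x² - 2xy.
  reduce S modulo (f_1, f_2):
  remainder x - 2y² - 2y ≠ 0; add h_3 = x - 2y² - 2y to the basis.

S(f_1,h_3): lcm = xy. S = 2x + 2y³ - y² - 3y.
  reduce S modulo (f_1, f_2, h_3):
  remainder 2y³ + 3y² + y ≠ 0; add h_4 = 2y³ + 3y² + y to the basis.

The other S-polynomials (S(f_2,h_3), S(f_1,h_4), S(f_2,h_4), S(h_3,h_4)) all reduce to 0 modulo the current basis, so we have a Gröbner basis.
Inter-reduce: drop elements whose leading term is divisible by another's, tail-reduce, and make monic.
Reduced Gröbner basis: {x - 2y² - 2y, y³ - 2y² - 3y}.
Label its elements g_1 = x - 2y² - 2y, g_2 = y³ - 2y² - 3y.

Reduce p = 3y⁴ + y³ - 2y² + y + 1 modulo G:
  leading term y⁴: subtract (3y)·g_2 from 3y⁴ + y³ - 2y² + y + 1 → y + 1
  leading term y: no divisor's leading term divides it; move y to the remainder.
  leading term 1: no divisor's leading term divides it; move 1 to the remainder.
  normal form = y + 1.
The normal form is nonzero, so p ∉ I. Since p minus its normal form lies in I, I + (p) = I + (r) where r = y + 1; decide whether this ideal is the whole ring.
Run Buchberger on G together with r (pairs among the g_i already reduce to 0 since G is a Gröbner basis):
g_1 = x - 2y² - 2y, LT = x.
g_2 = y³ - 2y² - 3y, LT = y³.
r = y + 1, LT = y.

The S-polynomials (S(g_1,g_2), S(g_1,r), S(g_2,r)) all reduce to 0 modulo the current basis, so we have a Gröbner basis.
Inter-reduce: drop elements whose leading term is divisible by another's, tail-reduce, and make monic.
Reduced Gröbner basis: {x, y + 1}.
The reduced Gröbner basis of I + (p) is {x, y + 1} ≠ {1}, a proper ideal, so the enlarged system stays consistent: p is independent of I, with normal form y + 1.

3y⁴ + y³ - 2y² + y + 1 is independent of I; its normal form modulo I is y + 1.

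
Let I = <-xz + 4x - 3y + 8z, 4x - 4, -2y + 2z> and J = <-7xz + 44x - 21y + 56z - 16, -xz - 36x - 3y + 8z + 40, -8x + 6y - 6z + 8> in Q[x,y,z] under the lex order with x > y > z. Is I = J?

Equality of ideals is decidable: compute both reduced Gröbner bases (unique for the ordering) and check whether they agree.
Buchberger on the first generating set:
f_1 = -xz + 4x - 3y + 8z, LT = xz.
f_2 = 4x - 4, LT = x.
f_3 = -2y + 2z, LT = y.

S(f_1,f_2): lcm = xz. S = -4x + 3y - 7z.
  leading term x: subtract (-1)·f_2 from -4x + 3y - 7z → 3y - 7z - 4
  leading term y: subtract (-\tfrac{3}{2})·f_3 from 3y - 7z - 4 → -4z - 4
  leading term z: no divisor's leading term divides it; move -4z to the remainder.
  leading term 1: no divisor's leading term divides it; move -4 to the remainder.
  remainder -4z - 4 ≠ 0; add g_4 = -4z - 4 to the basis.

S(f_1,f_3): leading monomials are coprime, so the S-polynomial reduces to 0 (Buchberger's first criterion).
S(f_2,f_3): leading monomials are coprime, so the S-polynomial reduces to 0 (Buchberger's first criterion).
S(f_1,g_4): lcm = xz. S = -5x + 3y - 8z.
  leading term x: subtract (-\tfrac{5}{4})·f_2 from -5x + 3y - 8z → 3y - 8z - 5
  leading term y: subtract (-\tfrac{3}{2})·f_3 from 3y - 8z - 5 → -5z - 5
  leading term z: subtract (\tfrac{5}{4})·g_4 from -5z - 5 → 0
  remainder 0.

S(f_2,g_4): leading monomials are coprime, so the S-polynomial reduces to 0 (Buchberger's first criterion).
S(f_3,g_4): leading monomials are coprime, so the S-polynomial reduces to 0 (Buchberger's first criterion).
Every S-polynomial of the final basis reduces to 0, so we have a Gröbner basis.
Inter-reduce: drop elements whose leading term is divisible by another's, tail-reduce, and make monic.
Reduced Gröbner basis: {x - 1, y + 1, z + 1}.

Buchberger on the second generating set:
h_1 = -7xz + 44x - 21y + 56z - 16, LT = xz.
h_2 = -xz - 36x - 3y + 8z + 40, LT = xz.
h_3 = -8x + 6y - 6z + 8, LT = x.

S(h_1,h_2): lcm = xz. S = -\tfrac{296}{7}x + \tfrac{296}{7}.
  leading term x: subtract (\tfrac{37}{7})·h_3 from -\tfrac{296}{7}x + \tfrac{296}{7} → -\tfrac{222}{7}y + \tfrac{222}{7}z
  leading term y: no divisor's leading term divides it; move -\tfrac{222}{7}y to the remainder.
  leading term z: no divisor's leading term divides it; move \tfrac{222}{7}z to the remainder.
  remainder -\tfrac{222}{7}y + \tfrac{222}{7}z ≠ 0; add k_4 = -\tfrac{222}{7}y + \tfrac{222}{7}z to the basis.

S(h_1,h_3): lcm = xz. S = -\tfrac{44}{7}x + \tfrac{3}{4}yz + 3y - \tfrac{3}{4}z^{2} - 7z + \tfrac{16}{7}.
  leading term x: subtract (\tfrac{11}{14})·h_3 from -\tfrac{44}{7}x + \tfrac{3}{4}yz + 3y - \tfrac{3}{4}z^{2} - 7z + \tfrac{16}{7} → \tfrac{3}{4}yz - \tfrac{12}{7}y - \tfrac{3}{4}z^{2} - \tfrac{16}{7}z - 4
  leading term yz: subtract (-\tfrac{7}{296}z)·k_4 from \tfrac{3}{4}yz - \tfrac{12}{7}y - \tfrac{3}{4}z^{2} - \tfrac{16}{7}z - 4 → -\tfrac{12}{7}y - \tfrac{16}{7}z - 4
  leading term y: subtract (\tfrac{2}{37})·k_4 from -\tfrac{12}{7}y - \tfrac{16}{7}z - 4 → -4z - 4
  leading term z: no divisor's leading term divides it; move -4z to the remainder.
  leading term 1: no divisor's leading term divides it; move -4 to the remainder.
  remainder -4z - 4 ≠ 0; add k_5 = -4z - 4 to the basis.

S(h_2,h_3): lcm = xz. S = 36x + \tfrac{3}{4}yz + 3y - \tfrac{3}{4}z^{2} - 7z - 40.
  leading term x: subtract (-\tfrac{9}{2})·h_3 from 36x + \tfrac{3}{4}yz + 3y - \tfrac{3}{4}z^{2} - 7z - 40 → \tfrac{3}{4}yz + 30y - \tfrac{3}{4}z^{2} - 34z - 4
  leading term yz: subtract (-\tfrac{7}{296}z)·k_4 from \tfrac{3}{4}yz + 30y - \tfrac{3}{4}z^{2} - 34z - 4 → 30y - 34z - 4
  leading term y: subtract (-\tfrac{35}{37})·k_4 from 30y - 34z - 4 → -4z - 4
  leading term z: subtract (1)·k_5 from -4z - 4 → 0
  remainder 0.

S(h_1,k_4): leading monomials are coprime, so the S-polynomial reduces to 0 (Buchberger's first criterion).
S(h_2,k_4): leading monomials are coprime, so the S-polynomial reduces to 0 (Buchberger's first criterion).
S(h_3,k_4): leading monomials are coprime, so the S-polynomial reduces to 0 (Buchberger's first criterion).
S(h_1,k_5): lcm = xz. S = -\tfrac{51}{7}x + 3y - 8z + \tfrac{16}{7}.
  leading term x: subtract (\tfrac{51}{56})·h_3 from -\tfrac{51}{7}x + 3y - 8z + \tfrac{16}{7} → -\tfrac{69}{28}y - \tfrac{71}{28}z - 5
  leading term y: subtract (\tfrac{23}{296})·k_4 from -\tfrac{69}{28}y - \tfrac{71}{28}z - 5 → -5z - 5
  leading term z: subtract (\tfrac{5}{4})·k_5 from -5z - 5 → 0
  remainder 0.

S(h_2,k_5): lcm = xz. S = 35x + 3y - 8z - 40.
  leading term x: subtract (-\tfrac{35}{8})·h_3 from 35x + 3y - 8z - 40 → \tfrac{117}{4}y - \tfrac{137}{4}z - 5
  leading term y: subtract (-\tfrac{273}{296})·k_4 from \tfrac{117}{4}y - \tfrac{137}{4}z - 5 → -5z - 5
  leading term z: subtract (\tfrac{5}{4})·k_5 from -5z - 5 → 0
  remainder 0.

S(h_3,k_5): leading monomials are coprime, so the S-polynomial reduces to 0 (Buchberger's first criterion).
S(k_4,k_5): leading monomials are coprime, so the S-polynomial reduces to 0 (Buchberger's first criterion).
Every S-polynomial of the final basis reduces to 0, so we have a Gröbner basis.
Inter-reduce: drop elements whose leading term is divisible by another's, tail-reduce, and make monic.
Reduced Gröbner basis: {x - 1, y + 1, z + 1}.

The two bases agree; hence the ideals are identical.
The choice of monomial ordering does not affect the verdict — as long as both bases are computed under the same ordering, their equality decides ideal equality.

Yes, the ideals are equal.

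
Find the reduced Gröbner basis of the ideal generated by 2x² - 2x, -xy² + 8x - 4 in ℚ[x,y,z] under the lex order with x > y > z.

G = {x - 1, y² - 4}

Buchberger's algorithm terminates because the ascending chain of leading-term ideals stabilizes.

f_1 = 2x² - 2x, LT = x².
f_2 = -xy² + 8x - 4, LT = xy².

S(f_1,f_2): lcm = x²y². S = 8x² - xy² - 4x.
  leading term x²: subtract (4)·f_1 from 8x² - xy² - 4x → -xy² + 4x
  leading term xy²: subtract (1)·f_2 from -xy² + 4x → -4x + 4
  leading term x: no divisor's leading term divides it; move -4x to the remainder.
  leading term 1: no divisor's leading term divides it; move 4 to the remainder.
  remainder -4x + 4 ≠ 0; add g_3 = -4x + 4 to the basis.

S(f_1,g_3): lcm = x². S = 0.
  remainder 0.

S(f_2,g_3): lcm = xy². S = -8x + y² + 4.
  leading term x: subtract (2)·g_3 from -8x + y² + 4 → y² - 4
  leading term y²: no divisor's leading term divides it; move y² to the remainder.
  leading term 1: no divisor's leading term divides it; move -4 to the remainder.
  remainder y² - 4 ≠ 0; add g_4 = y² - 4 to the basis.

S(f_1,g_4): leading monomials are coprime, so the S-polynomial reduces to 0 (Buchberger's first criterion).
S(f_2,g_4): lcm = xy². S = -4x + 4.
  leading term x: subtract (1)·g_3 from -4x + 4 → 0
  remainder 0.

S(g_3,g_4): leading monomials are coprime, so the S-polynomial reduces to 0 (Buchberger's first criterion).
Every S-polynomial of the final basis reduces to 0, so we have a Gröbner basis.
Inter-reduce: drop elements whose leading term is divisible by another's, tail-reduce, and make monic.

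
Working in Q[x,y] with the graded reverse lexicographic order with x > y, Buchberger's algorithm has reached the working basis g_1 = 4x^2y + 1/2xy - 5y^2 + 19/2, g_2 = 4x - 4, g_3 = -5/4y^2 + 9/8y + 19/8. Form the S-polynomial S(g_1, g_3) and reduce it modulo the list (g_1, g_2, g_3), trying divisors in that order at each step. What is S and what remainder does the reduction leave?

S(g_1, g_3) = 9/10x^2y + 1/8xy^2 - 5/4y^3 + 19/10x^2 + 19/8y; remainder on division = 0.

lcm(LM(g_1), LM(g_3)) = x^2y^2.
S = (lcm/LT(g_1))·g_1 − (lcm/LT(g_3))·g_3 = 9/10x^2y + 1/8xy^2 - 5/4y^3 + 19/10x^2 + 19/8y.
Reduce S modulo (g_1, g_2, g_3) in that order:
  leading term x^2y: subtract (9/40)·g_1 from 9/10x^2y + 1/8xy^2 - 5/4y^3 + 19/10x^2 + 19/8y → 1/8xy^2 - 5/4y^3 + 19/10x^2 - 9/80xy + 9/8y^2 + 19/8y - 171/80
  leading term xy^2: subtract (1/32y^2)·g_2 from 1/8xy^2 - 5/4y^3 + 19/10x^2 - 9/80xy + 9/8y^2 + 19/8y - 171/80 → -5/4y^3 + 19/10x^2 - 9/80xy + 5/4y^2 + 19/8y - 171/80
  leading term y^3: subtract (y)·g_3 from -5/4y^3 + 19/10x^2 - 9/80xy + 5/4y^2 + 19/8y - 171/80 → 19/10x^2 - 9/80xy + 1/8y^2 - 171/80
  leading term x^2: subtract (19/40x)·g_2 from 19/10x^2 - 9/80xy + 1/8y^2 - 171/80 → -9/80xy + 1/8y^2 + 19/10x - 171/80
  leading term xy: subtract (-9/320y)·g_2 from -9/80xy + 1/8y^2 + 19/10x - 171/80 → 1/8y^2 + 19/10x - 9/80y - 171/80
  leading term y^2: subtract (-1/10)·g_3 from 1/8y^2 + 19/10x - 9/80y - 171/80 → 19/10x - 19/10
  leading term x: subtract (19/40)·g_2 from 19/10x - 19/10 → 0
The remainder is 0, so this S-polynomial contributes no new basis element.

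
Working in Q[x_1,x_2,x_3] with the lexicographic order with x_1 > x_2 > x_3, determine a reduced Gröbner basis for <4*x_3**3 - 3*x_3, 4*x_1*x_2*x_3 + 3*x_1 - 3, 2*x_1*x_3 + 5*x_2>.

G = {x_1 + 10/3*x_2*x_3 + 4/3*x_3**2 - 1, x_2**2 + x_2*x_3 + 2/5*x_3**2, x_2*x_3**2 - 3/4*x_2, x_3**3 - 3/4*x_3}

f_1 = 4*x_3**3 - 3*x_3, LT = x_3**3.
f_2 = 4*x_1*x_2*x_3 + 3*x_1 - 3, LT = x_1*x_2*x_3.
f_3 = 2*x_1*x_3 + 5*x_2, LT = x_1*x_3.

S(f_1,f_2): lcm = x_1*x_2*x_3**3. S = -3/4*x_1*x_2*x_3 - 3/4*x_1*x_3**2 + 3/4*x_3**2.
  leading term x_1*x_2*x_3: subtract (-3/16)·f_2 from -3/4*x_1*x_2*x_3 - 3/4*x_1*x_3**2 + 3/4*x_3**2 → -3/4*x_1*x_3**2 + 9/16*x_1 + 3/4*x_3**2 - 9/16
  leading term x_1*x_3**2: subtract (-3/8*x_3)·f_3 from -3/4*x_1*x_3**2 + 9/16*x_1 + 3/4*x_3**2 - 9/16 → 9/16*x_1 + 15/8*x_2*x_3 + 3/4*x_3**2 - 9/16
  leading term x_1: no divisor's leading term divides it; move 9/16*x_1 to the remainder.
  leading term x_2*x_3: no divisor's leading term divides it; move 15/8*x_2*x_3 to the remainder.
  leading term x_3**2: no divisor's leading term divides it; move 3/4*x_3**2 to the remainder.
  leading term 1: no divisor's leading term divides it; move -9/16 to the remainder.
  remainder 9/16*x_1 + 15/8*x_2*x_3 + 3/4*x_3**2 - 9/16 ≠ 0; add g_4 = 9/16*x_1 + 15/8*x_2*x_3 + 3/4*x_3**2 - 9/16 to the basis.

S(f_1,f_3): lcm = x_1*x_3**3. S = -3/4*x_1*x_3 - 5/2*x_2*x_3**2.
  leading term x_1*x_3: subtract (-3/8)·f_3 from -3/4*x_1*x_3 - 5/2*x_2*x_3**2 → -5/2*x_2*x_3**2 + 15/8*x_2
  leading term x_2*x_3**2: no divisor's leading term divides it; move -5/2*x_2*x_3**2 to the remainder.
  leading term x_2: no divisor's leading term divides it; move 15/8*x_2 to the remainder.
  remainder -5/2*x_2*x_3**2 + 15/8*x_2 ≠ 0; add g_5 = -5/2*x_2*x_3**2 + 15/8*x_2 to the basis.

S(f_2,f_3): lcm = x_1*x_2*x_3. S = 3/4*x_1 - 5/2*x_2**2 - 3/4.
  leading term x_1: subtract (4/3)·g_4 from 3/4*x_1 - 5/2*x_2**2 - 3/4 → -5/2*x_2**2 - 5/2*x_2*x_3 - x_3**2
  leading term x_2**2: no divisor's leading term divides it; move -5/2*x_2**2 to the remainder.
  leading term x_2*x_3: no divisor's leading term divides it; move -5/2*x_2*x_3 to the remainder.
  leading term x_3**2: no divisor's leading term divides it; move -x_3**2 to the remainder.
  remainder -5/2*x_2**2 - 5/2*x_2*x_3 - x_3**2 ≠ 0; add g_6 = -5/2*x_2**2 - 5/2*x_2*x_3 - x_3**2 to the basis.

S(f_1,g_4): leading monomials are coprime, so the S-polynomial reduces to 0 (Buchberger's first criterion).
S(f_2,g_4): lcm = x_1*x_2*x_3. S = 3/4*x_1 - 10/3*x_2**2*x_3**2 - 4/3*x_2*x_3**3 + x_2*x_3 - 3/4.
  leading term x_1: subtract (4/3)·g_4 from 3/4*x_1 - 10/3*x_2**2*x_3**2 - 4/3*x_2*x_3**3 + x_2*x_3 - 3/4 → -10/3*x_2**2*x_3**2 - 4/3*x_2*x_3**3 - 3/2*x_2*x_3 - x_3**2
  leading term x_2**2*x_3**2: subtract (4/3*x_2)·g_5 from -10/3*x_2**2*x_3**2 - 4/3*x_2*x_3**3 - 3/2*x_2*x_3 - x_3**2 → -5/2*x_2**2 - 4/3*x_2*x_3**3 - 3/2*x_2*x_3 - x_3**2
  leading term x_2**2: subtract (1)·g_6 from -5/2*x_2**2 - 4/3*x_2*x_3**3 - 3/2*x_2*x_3 - x_3**2 → -4/3*x_2*x_3**3 + x_2*x_3
  leading term x_2*x_3**3: subtract (-1/3*x_2)·f_1 from -4/3*x_2*x_3**3 + x_2*x_3 → 0
  remainder 0.

S(f_3,g_4): lcm = x_1*x_3. S = -10/3*x_2*x_3**2 + 5/2*x_2 - 4/3*x_3**3 + x_3.
  leading term x_2*x_3**2: subtract (4/3)·g_5 from -10/3*x_2*x_3**2 + 5/2*x_2 - 4/3*x_3**3 + x_3 → -4/3*x_3**3 + x_3
  leading term x_3**3: subtract (-1/3)·f_1 from -4/3*x_3**3 + x_3 → 0
  remainder 0.

S(f_1,g_5): lcm = x_2*x_3**3. S = 0.
  remainder 0.

S(f_2,g_5): lcm = x_1*x_2*x_3**2. S = 3/4*x_1*x_2 + 3/4*x_1*x_3 - 3/4*x_3.
  leading term x_1*x_2: subtract (4/3*x_2)·g_4 from 3/4*x_1*x_2 + 3/4*x_1*x_3 - 3/4*x_3 → 3/4*x_1*x_3 - 5/2*x_2**2*x_3 - x_2*x_3**2 + 3/4*x_2 - 3/4*x_3
  leading term x_1*x_3: subtract (3/8)·f_3 from 3/4*x_1*x_3 - 5/2*x_2**2*x_3 - x_2*x_3**2 + 3/4*x_2 - 3/4*x_3 → -5/2*x_2**2*x_3 - x_2*x_3**2 - 9/8*x_2 - 3/4*x_3
  leading term x_2**2*x_3: subtract (x_3)·g_6 from -5/2*x_2**2*x_3 - x_2*x_3**2 - 9/8*x_2 - 3/4*x_3 → 3/2*x_2*x_3**2 - 9/8*x_2 + x_3**3 - 3/4*x_3
  leading term x_2*x_3**2: subtract (-3/5)·g_5 from 3/2*x_2*x_3**2 - 9/8*x_2 + x_3**3 - 3/4*x_3 → x_3**3 - 3/4*x_3
  leading term x_3**3: subtract (1/4)·f_1 from x_3**3 - 3/4*x_3 → 0
  remainder 0.

S(f_3,g_5): lcm = x_1*x_2*x_3**2. S = 3/4*x_1*x_2 + 5/2*x_2**2*x_3.
  leading term x_1*x_2: subtract (4/3*x_2)·g_4 from 3/4*x_1*x_2 + 5/2*x_2**2*x_3 → -x_2*x_3**2 + 3/4*x_2
  leading term x_2*x_3**2: subtract (2/5)·g_5 from -x_2*x_3**2 + 3/4*x_2 → 0
  remainder 0.

S(g_4,g_5): leading monomials are coprime, so the S-polynomial reduces to 0 (Buchberger's first criterion).
S(f_1,g_6): leading monomials are coprime, so the S-polynomial reduces to 0 (Buchberger's first criterion).
S(f_2,g_6): lcm = x_1*x_2**2*x_3. S = -x_1*x_2*x_3**2 + 3/4*x_1*x_2 - 2/5*x_1*x_3**3 - 3/4*x_2.
  leading term x_1*x_2*x_3**2: subtract (-1/4*x_3)·f_2 from -x_1*x_2*x_3**2 + 3/4*x_1*x_2 - 2/5*x_1*x_3**3 - 3/4*x_2 → 3/4*x_1*x_2 - 2/5*x_1*x_3**3 + 3/4*x_1*x_3 - 3/4*x_2 - 3/4*x_3
  leading term x_1*x_2: subtract (4/3*x_2)·g_4 from 3/4*x_1*x_2 - 2/5*x_1*x_3**3 + 3/4*x_1*x_3 - 3/4*x_2 - 3/4*x_3 → -2/5*x_1*x_3**3 + 3/4*x_1*x_3 - 5/2*x_2**2*x_3 - x_2*x_3**2 - 3/4*x_3
  leading term x_1*x_3**3: subtract (-1/10*x_1)·f_1 from -2/5*x_1*x_3**3 + 3/4*x_1*x_3 - 5/2*x_2**2*x_3 - x_2*x_3**2 - 3/4*x_3 → 9/20*x_1*x_3 - 5/2*x_2**2*x_3 - x_2*x_3**2 - 3/4*x_3
  leading term x_1*x_3: subtract (9/40)·f_3 from 9/20*x_1*x_3 - 5/2*x_2**2*x_3 - x_2*x_3**2 - 3/4*x_3 → -5/2*x_2**2*x_3 - x_2*x_3**2 - 9/8*x_2 - 3/4*x_3
  leading term x_2**2*x_3: subtract (x_3)·g_6 from -5/2*x_2**2*x_3 - x_2*x_3**2 - 9/8*x_2 - 3/4*x_3 → 3/2*x_2*x_3**2 - 9/8*x_2 + x_3**3 - 3/4*x_3
  leading term x_2*x_3**2: subtract (-3/5)·g_5 from 3/2*x_2*x_3**2 - 9/8*x_2 + x_3**3 - 3/4*x_3 → x_3**3 - 3/4*x_3
  leading term x_3**3: subtract (1/4)·f_1 from x_3**3 - 3/4*x_3 → 0
  remainder 0.

S(f_3,g_6): leading monomials are coprime, so the S-polynomial reduces to 0 (Buchberger's first criterion).
S(g_4,g_6): leading monomials are coprime, so the S-polynomial reduces to 0 (Buchberger's first criterion).
S(g_5,g_6): lcm = x_2**2*x_3**2. S = -3/4*x_2**2 - x_2*x_3**3 - 2/5*x_3**4.
  leading term x_2**2: subtract (3/10)·g_6 from -3/4*x_2**2 - x_2*x_3**3 - 2/5*x_3**4 → -x_2*x_3**3 + 3/4*x_2*x_3 - 2/5*x_3**4 + 3/10*x_3**2
  leading term x_2*x_3**3: subtract (-1/4*x_2)·f_1 from -x_2*x_3**3 + 3/4*x_2*x_3 - 2/5*x_3**4 + 3/10*x_3**2 → -2/5*x_3**4 + 3/10*x_3**2
  leading term x_3**4: subtract (-1/10*x_3)·f_1 from -2/5*x_3**4 + 3/10*x_3**2 → 0
  remainder 0.

Every S-polynomial of the final basis reduces to 0, so we have a Gröbner basis.
Inter-reduce: drop elements whose leading term is divisible by another's, tail-reduce, and make monic.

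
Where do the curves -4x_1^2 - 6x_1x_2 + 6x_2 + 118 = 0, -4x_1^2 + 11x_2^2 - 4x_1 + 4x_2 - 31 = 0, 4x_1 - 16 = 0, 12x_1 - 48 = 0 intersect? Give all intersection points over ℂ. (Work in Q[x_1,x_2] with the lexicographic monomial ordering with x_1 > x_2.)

{(4, 3)}

Compute a lex Gröbner basis by Buchberger's algorithm.
f_1 = -4x_1^2 - 6x_1x_2 + 6x_2 + 118, LT = x_1^2.
f_2 = -4x_1^2 - 4x_1 + 11x_2^2 + 4x_2 - 31, LT = x_1^2.
f_3 = 4x_1 - 16, LT = x_1.
f_4 = 12x_1 - 48, LT = x_1.

S(f_1,f_2): lcm = x_1^2. S = 3/2x_1x_2 - x_1 + 11/4x_2^2 - 1/2x_2 - 149/4.
  leading term x_1x_2: subtract (3/8x_2)·f_3 from 3/2x_1x_2 - x_1 + 11/4x_2^2 - 1/2x_2 - 149/4 → -x_1 + 11/4x_2^2 + 11/2x_2 - 149/4
  leading term x_1: subtract (-1/4)·f_3 from -x_1 + 11/4x_2^2 + 11/2x_2 - 149/4 → 11/4x_2^2 + 11/2x_2 - 165/4
  leading term x_2^2: no divisor's leading term divides it; move 11/4x_2^2 to the remainder.
  leading term x_2: no divisor's leading term divides it; move 11/2x_2 to the remainder.
  leading term 1: no divisor's leading term divides it; move -165/4 to the remainder.
  remainder 11/4x_2^2 + 11/2x_2 - 165/4 ≠ 0; add h_5 = 11/4x_2^2 + 11/2x_2 - 165/4 to the basis.

S(f_1,f_3): lcm = x_1^2. S = 3/2x_1x_2 + 4x_1 - 3/2x_2 - 59/2.
  leading term x_1x_2: subtract (3/8x_2)·f_3 from 3/2x_1x_2 + 4x_1 - 3/2x_2 - 59/2 → 4x_1 + 9/2x_2 - 59/2
  leading term x_1: subtract (1)·f_3 from 4x_1 + 9/2x_2 - 59/2 → 9/2x_2 - 27/2
  leading term x_2: no divisor's leading term divides it; move 9/2x_2 to the remainder.
  leading term 1: no divisor's leading term divides it; move -27/2 to the remainder.
  remainder 9/2x_2 - 27/2 ≠ 0; add h_6 = 9/2x_2 - 27/2 to the basis.

S(f_1,f_4): lcm = x_1^2. S = 3/2x_1x_2 + 4x_1 - 3/2x_2 - 59/2.
  leading term x_1x_2: subtract (3/8x_2)·f_3 from 3/2x_1x_2 + 4x_1 - 3/2x_2 - 59/2 → 4x_1 + 9/2x_2 - 59/2
  leading term x_1: subtract (1)·f_3 from 4x_1 + 9/2x_2 - 59/2 → 9/2x_2 - 27/2
  leading term x_2: subtract (1)·h_6 from 9/2x_2 - 27/2 → 0
  remainder 0.

S(f_2,f_3): lcm = x_1^2. S = 5x_1 - 11/4x_2^2 - x_2 + 31/4.
  leading term x_1: subtract (5/4)·f_3 from 5x_1 - 11/4x_2^2 - x_2 + 31/4 → -11/4x_2^2 - x_2 + 111/4
  leading term x_2^2: subtract (-1)·h_5 from -11/4x_2^2 - x_2 + 111/4 → 9/2x_2 - 27/2
  leading term x_2: subtract (1)·h_6 from 9/2x_2 - 27/2 → 0
  remainder 0.

S(f_2,f_4): lcm = x_1^2. S = 5x_1 - 11/4x_2^2 - x_2 + 31/4.
  leading term x_1: subtract (5/4)·f_3 from 5x_1 - 11/4x_2^2 - x_2 + 31/4 → -11/4x_2^2 - x_2 + 111/4
  leading term x_2^2: subtract (-1)·h_5 from -11/4x_2^2 - x_2 + 111/4 → 9/2x_2 - 27/2
  leading term x_2: subtract (1)·h_6 from 9/2x_2 - 27/2 → 0
  remainder 0.

S(f_3,f_4): lcm = x_1. S = 0.
  remainder 0.

S(f_1,h_5): leading monomials are coprime, so the S-polynomial reduces to 0 (Buchberger's first criterion).
S(f_2,h_5): leading monomials are coprime, so the S-polynomial reduces to 0 (Buchberger's first criterion).
S(f_3,h_5): leading monomials are coprime, so the S-polynomial reduces to 0 (Buchberger's first criterion).
S(f_4,h_5): leading monomials are coprime, so the S-polynomial reduces to 0 (Buchberger's first criterion).
S(f_1,h_6): leading monomials are coprime, so the S-polynomial reduces to 0 (Buchberger's first criterion).
S(f_2,h_6): leading monomials are coprime, so the S-polynomial reduces to 0 (Buchberger's first criterion).
S(f_3,h_6): leading monomials are coprime, so the S-polynomial reduces to 0 (Buchberger's first criterion).
S(f_4,h_6): leading monomials are coprime, so the S-polynomial reduces to 0 (Buchberger's first criterion).
S(h_5,h_6): lcm = x_2^2. S = 5x_2 - 15.
  leading term x_2: subtract (10/9)·h_6 from 5x_2 - 15 → 0
  remainder 0.

Every S-polynomial of the final basis reduces to 0, so we have a Gröbner basis.
Inter-reduce: drop elements whose leading term is divisible by another's, tail-reduce, and make monic.
Reduced Gröbner basis: {x_1 - 4, x_2 - 3}.

Since the basis is lex-ordered, x_2 - 3 is univariate in x_2. Its roots are {3}. Back-substituting each root into the other basis elements fixes the other coordinates.
  x_2 = 3: the earlier basis element becomes x_1 - 4 = 0, giving x_1 = 4 — point (4, 3).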